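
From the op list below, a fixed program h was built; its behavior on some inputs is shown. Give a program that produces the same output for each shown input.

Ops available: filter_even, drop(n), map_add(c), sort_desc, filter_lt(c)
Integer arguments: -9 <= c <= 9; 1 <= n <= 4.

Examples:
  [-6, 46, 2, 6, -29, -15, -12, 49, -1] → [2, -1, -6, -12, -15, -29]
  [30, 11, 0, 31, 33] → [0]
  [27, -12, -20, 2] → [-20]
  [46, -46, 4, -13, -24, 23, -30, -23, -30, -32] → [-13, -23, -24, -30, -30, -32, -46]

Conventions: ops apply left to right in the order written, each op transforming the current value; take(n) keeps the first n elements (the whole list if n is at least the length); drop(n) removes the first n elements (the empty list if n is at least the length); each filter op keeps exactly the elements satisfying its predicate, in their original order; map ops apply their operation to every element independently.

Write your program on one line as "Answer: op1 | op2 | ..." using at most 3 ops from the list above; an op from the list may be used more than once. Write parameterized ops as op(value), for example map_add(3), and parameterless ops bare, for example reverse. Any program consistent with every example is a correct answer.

sort_desc | drop(3) | filter_lt(8)

Check, running the answer program on each example:
  [-6, 46, 2, 6, -29, -15, -12, 49, -1] -> [49, 46, 6, 2, -1, -6, -12, -15, -29] -> [2, -1, -6, -12, -15, -29] -> [2, -1, -6, -12, -15, -29]
  [30, 11, 0, 31, 33] -> [33, 31, 30, 11, 0] -> [11, 0] -> [0]
  [27, -12, -20, 2] -> [27, 2, -12, -20] -> [-20] -> [-20]
  [46, -46, 4, -13, -24, 23, -30, -23, -30, -32] -> [46, 23, 4, -13, -23, -24, -30, -30, -32, -46] -> [-13, -23, -24, -30, -30, -32, -46] -> [-13, -23, -24, -30, -30, -32, -46]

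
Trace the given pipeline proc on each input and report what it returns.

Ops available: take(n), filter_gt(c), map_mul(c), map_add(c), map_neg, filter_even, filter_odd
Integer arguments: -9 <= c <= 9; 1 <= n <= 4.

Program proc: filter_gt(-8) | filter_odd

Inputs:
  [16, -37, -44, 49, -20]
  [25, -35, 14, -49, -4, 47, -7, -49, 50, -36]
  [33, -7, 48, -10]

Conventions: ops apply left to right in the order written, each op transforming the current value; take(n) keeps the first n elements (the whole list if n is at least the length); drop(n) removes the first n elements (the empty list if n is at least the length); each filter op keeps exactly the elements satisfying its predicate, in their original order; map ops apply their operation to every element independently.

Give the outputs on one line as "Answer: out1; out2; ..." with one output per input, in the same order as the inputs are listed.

Execution, op by op:
  [16, -37, -44, 49, -20] -> [16, 49] -> [49]
  [25, -35, 14, -49, -4, 47, -7, -49, 50, -36] -> [25, 14, -4, 47, -7, 50] -> [25, 47, -7]
  [33, -7, 48, -10] -> [33, -7, 48] -> [33, -7]

[49]; [25, 47, -7]; [33, -7]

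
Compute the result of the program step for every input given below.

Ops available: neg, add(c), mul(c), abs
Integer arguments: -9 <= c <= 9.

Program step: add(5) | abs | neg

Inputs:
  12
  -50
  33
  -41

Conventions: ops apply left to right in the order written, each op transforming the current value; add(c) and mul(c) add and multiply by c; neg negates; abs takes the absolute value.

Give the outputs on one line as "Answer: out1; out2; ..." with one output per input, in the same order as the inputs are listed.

-17; -45; -38; -36

Execution, op by op:
  12 -> 17 -> 17 -> -17
  -50 -> -45 -> 45 -> -45
  33 -> 38 -> 38 -> -38
  -41 -> -36 -> 36 -> -36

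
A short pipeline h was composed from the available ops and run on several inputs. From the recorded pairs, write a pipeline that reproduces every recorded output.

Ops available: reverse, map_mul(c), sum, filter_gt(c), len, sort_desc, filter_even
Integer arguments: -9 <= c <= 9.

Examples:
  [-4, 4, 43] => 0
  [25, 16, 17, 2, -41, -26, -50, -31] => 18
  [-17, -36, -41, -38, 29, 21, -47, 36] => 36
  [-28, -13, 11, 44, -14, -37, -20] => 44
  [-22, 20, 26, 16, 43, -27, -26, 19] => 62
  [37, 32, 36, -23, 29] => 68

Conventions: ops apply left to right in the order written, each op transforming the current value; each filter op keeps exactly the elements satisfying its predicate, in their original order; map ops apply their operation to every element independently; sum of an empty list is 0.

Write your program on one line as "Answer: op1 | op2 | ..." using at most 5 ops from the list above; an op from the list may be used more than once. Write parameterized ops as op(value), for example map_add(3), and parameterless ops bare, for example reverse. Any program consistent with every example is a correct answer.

filter_gt(-8) | sort_desc | filter_even | sum

Check, running the answer program on each example:
  [-4, 4, 43] -> [-4, 4, 43] -> [43, 4, -4] -> [4, -4] -> 0
  [25, 16, 17, 2, -41, -26, -50, -31] -> [25, 16, 17, 2] -> [25, 17, 16, 2] -> [16, 2] -> 18
  [-17, -36, -41, -38, 29, 21, -47, 36] -> [29, 21, 36] -> [36, 29, 21] -> [36] -> 36
  [-28, -13, 11, 44, -14, -37, -20] -> [11, 44] -> [44, 11] -> [44] -> 44
  [-22, 20, 26, 16, 43, -27, -26, 19] -> [20, 26, 16, 43, 19] -> [43, 26, 20, 19, 16] -> [26, 20, 16] -> 62
  [37, 32, 36, -23, 29] -> [37, 32, 36, 29] -> [37, 36, 32, 29] -> [36, 32] -> 68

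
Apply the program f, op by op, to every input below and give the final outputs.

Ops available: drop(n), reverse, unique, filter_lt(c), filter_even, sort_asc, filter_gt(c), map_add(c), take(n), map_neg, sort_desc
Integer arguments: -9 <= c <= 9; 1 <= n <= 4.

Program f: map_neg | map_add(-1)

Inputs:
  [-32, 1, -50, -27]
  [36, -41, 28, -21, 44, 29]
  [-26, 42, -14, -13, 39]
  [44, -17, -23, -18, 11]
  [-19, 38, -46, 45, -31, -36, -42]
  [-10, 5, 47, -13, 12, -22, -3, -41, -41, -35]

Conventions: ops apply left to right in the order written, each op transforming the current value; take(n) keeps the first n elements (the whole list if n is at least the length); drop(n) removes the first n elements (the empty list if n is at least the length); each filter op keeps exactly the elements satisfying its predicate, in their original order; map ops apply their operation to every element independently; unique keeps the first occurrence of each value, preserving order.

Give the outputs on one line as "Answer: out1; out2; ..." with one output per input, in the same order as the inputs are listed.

[31, -2, 49, 26]; [-37, 40, -29, 20, -45, -30]; [25, -43, 13, 12, -40]; [-45, 16, 22, 17, -12]; [18, -39, 45, -46, 30, 35, 41]; [9, -6, -48, 12, -13, 21, 2, 40, 40, 34]

Execution, op by op:
  [-32, 1, -50, -27] -> [32, -1, 50, 27] -> [31, -2, 49, 26]
  [36, -41, 28, -21, 44, 29] -> [-36, 41, -28, 21, -44, -29] -> [-37, 40, -29, 20, -45, -30]
  [-26, 42, -14, -13, 39] -> [26, -42, 14, 13, -39] -> [25, -43, 13, 12, -40]
  [44, -17, -23, -18, 11] -> [-44, 17, 23, 18, -11] -> [-45, 16, 22, 17, -12]
  [-19, 38, -46, 45, -31, -36, -42] -> [19, -38, 46, -45, 31, 36, 42] -> [18, -39, 45, -46, 30, 35, 41]
  [-10, 5, 47, -13, 12, -22, -3, -41, -41, -35] -> [10, -5, -47, 13, -12, 22, 3, 41, 41, 35] -> [9, -6, -48, 12, -13, 21, 2, 40, 40, 34]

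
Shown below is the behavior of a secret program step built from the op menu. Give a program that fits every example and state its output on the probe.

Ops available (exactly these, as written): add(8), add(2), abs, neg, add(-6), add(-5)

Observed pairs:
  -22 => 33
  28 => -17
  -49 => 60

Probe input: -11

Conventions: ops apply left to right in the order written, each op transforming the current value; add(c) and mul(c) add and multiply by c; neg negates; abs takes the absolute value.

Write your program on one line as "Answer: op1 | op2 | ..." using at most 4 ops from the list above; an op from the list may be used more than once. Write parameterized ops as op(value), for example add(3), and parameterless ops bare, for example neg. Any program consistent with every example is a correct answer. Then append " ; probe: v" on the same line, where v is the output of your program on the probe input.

add(-6) | add(-5) | neg ; probe: 22

Check, running the answer program on each example:
  -22 -> -28 -> -33 -> 33
  28 -> 22 -> 17 -> -17
  -49 -> -55 -> -60 -> 60
  probe: -11 -> -17 -> -22 -> 22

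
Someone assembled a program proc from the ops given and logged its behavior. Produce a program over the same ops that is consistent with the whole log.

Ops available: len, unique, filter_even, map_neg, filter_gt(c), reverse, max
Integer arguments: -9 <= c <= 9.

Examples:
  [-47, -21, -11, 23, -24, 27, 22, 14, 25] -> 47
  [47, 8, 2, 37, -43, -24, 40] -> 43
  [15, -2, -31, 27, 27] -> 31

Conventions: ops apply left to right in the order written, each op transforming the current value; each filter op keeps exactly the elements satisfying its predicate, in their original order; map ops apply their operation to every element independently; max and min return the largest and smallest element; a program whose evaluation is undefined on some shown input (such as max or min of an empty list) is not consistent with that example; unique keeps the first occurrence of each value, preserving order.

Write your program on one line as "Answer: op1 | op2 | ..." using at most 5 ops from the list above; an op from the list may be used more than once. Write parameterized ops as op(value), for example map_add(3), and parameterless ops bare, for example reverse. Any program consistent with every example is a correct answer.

reverse | unique | map_neg | max

Check, running the answer program on each example:
  [-47, -21, -11, 23, -24, 27, 22, 14, 25] -> [25, 14, 22, 27, -24, 23, -11, -21, -47] -> [25, 14, 22, 27, -24, 23, -11, -21, -47] -> [-25, -14, -22, -27, 24, -23, 11, 21, 47] -> 47
  [47, 8, 2, 37, -43, -24, 40] -> [40, -24, -43, 37, 2, 8, 47] -> [40, -24, -43, 37, 2, 8, 47] -> [-40, 24, 43, -37, -2, -8, -47] -> 43
  [15, -2, -31, 27, 27] -> [27, 27, -31, -2, 15] -> [27, -31, -2, 15] -> [-27, 31, 2, -15] -> 31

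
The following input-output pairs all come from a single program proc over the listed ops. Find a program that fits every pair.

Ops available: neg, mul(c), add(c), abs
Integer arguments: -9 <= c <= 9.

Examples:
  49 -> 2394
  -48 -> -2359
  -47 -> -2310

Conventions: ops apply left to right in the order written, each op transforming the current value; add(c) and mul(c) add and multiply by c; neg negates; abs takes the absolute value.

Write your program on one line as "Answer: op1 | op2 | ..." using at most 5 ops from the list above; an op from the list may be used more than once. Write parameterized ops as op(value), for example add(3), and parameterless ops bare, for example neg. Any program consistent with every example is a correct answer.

mul(7) | add(-6) | add(5) | mul(7)

Check, running the answer program on each example:
  49 -> 343 -> 337 -> 342 -> 2394
  -48 -> -336 -> -342 -> -337 -> -2359
  -47 -> -329 -> -335 -> -330 -> -2310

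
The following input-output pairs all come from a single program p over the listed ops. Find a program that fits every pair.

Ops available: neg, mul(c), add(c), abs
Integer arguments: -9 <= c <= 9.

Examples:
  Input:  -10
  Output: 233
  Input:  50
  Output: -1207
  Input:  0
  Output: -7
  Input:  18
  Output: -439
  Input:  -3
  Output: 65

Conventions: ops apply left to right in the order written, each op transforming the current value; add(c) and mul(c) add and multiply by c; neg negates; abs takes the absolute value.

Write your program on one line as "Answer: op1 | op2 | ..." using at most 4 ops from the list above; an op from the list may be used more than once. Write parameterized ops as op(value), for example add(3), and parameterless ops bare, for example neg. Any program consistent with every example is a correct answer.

mul(4) | mul(-6) | add(-7)

Check, running the answer program on each example:
  -10 -> -40 -> 240 -> 233
  50 -> 200 -> -1200 -> -1207
  0 -> 0 -> 0 -> -7
  18 -> 72 -> -432 -> -439
  -3 -> -12 -> 72 -> 65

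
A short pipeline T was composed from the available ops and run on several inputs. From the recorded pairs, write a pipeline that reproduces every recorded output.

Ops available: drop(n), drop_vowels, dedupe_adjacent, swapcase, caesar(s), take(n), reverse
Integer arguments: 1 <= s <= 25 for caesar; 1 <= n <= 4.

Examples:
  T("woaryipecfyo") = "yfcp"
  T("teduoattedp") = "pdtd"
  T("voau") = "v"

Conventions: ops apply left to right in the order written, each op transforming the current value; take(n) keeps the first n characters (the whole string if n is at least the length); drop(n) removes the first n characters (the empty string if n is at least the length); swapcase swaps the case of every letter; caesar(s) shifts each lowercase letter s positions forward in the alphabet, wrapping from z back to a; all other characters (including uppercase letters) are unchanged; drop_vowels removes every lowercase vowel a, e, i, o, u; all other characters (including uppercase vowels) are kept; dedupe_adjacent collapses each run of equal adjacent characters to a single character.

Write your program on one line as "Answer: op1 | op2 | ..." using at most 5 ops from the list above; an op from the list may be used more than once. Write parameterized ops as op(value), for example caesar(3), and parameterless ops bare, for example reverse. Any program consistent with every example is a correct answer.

dedupe_adjacent | reverse | drop_vowels | take(4)

Check, running the answer program on each example:
  "woaryipecfyo" -> "woaryipecfyo" -> "oyfcepiyraow" -> "yfcpyrw" -> "yfcp"
  "teduoattedp" -> "teduoatedp" -> "pdetaoudet" -> "pdtdt" -> "pdtd"
  "voau" -> "voau" -> "uaov" -> "v" -> "v"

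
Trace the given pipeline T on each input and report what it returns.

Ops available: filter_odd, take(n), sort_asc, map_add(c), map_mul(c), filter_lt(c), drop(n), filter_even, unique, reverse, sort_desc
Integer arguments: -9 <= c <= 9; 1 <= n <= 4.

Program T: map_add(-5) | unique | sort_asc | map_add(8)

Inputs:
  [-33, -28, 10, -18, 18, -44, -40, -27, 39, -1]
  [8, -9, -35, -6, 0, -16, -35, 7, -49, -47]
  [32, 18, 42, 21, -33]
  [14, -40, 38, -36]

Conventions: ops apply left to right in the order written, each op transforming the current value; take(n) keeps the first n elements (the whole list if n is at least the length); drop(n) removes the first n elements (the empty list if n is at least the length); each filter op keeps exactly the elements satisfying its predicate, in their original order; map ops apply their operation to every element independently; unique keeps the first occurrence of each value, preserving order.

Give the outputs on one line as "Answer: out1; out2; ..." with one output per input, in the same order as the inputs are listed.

[-41, -37, -30, -25, -24, -15, 2, 13, 21, 42]; [-46, -44, -32, -13, -6, -3, 3, 10, 11]; [-30, 21, 24, 35, 45]; [-37, -33, 17, 41]

Execution, op by op:
  [-33, -28, 10, -18, 18, -44, -40, -27, 39, -1] -> [-38, -33, 5, -23, 13, -49, -45, -32, 34, -6] -> [-38, -33, 5, -23, 13, -49, -45, -32, 34, -6] -> [-49, -45, -38, -33, -32, -23, -6, 5, 13, 34] -> [-41, -37, -30, -25, -24, -15, 2, 13, 21, 42]
  [8, -9, -35, -6, 0, -16, -35, 7, -49, -47] -> [3, -14, -40, -11, -5, -21, -40, 2, -54, -52] -> [3, -14, -40, -11, -5, -21, 2, -54, -52] -> [-54, -52, -40, -21, -14, -11, -5, 2, 3] -> [-46, -44, -32, -13, -6, -3, 3, 10, 11]
  [32, 18, 42, 21, -33] -> [27, 13, 37, 16, -38] -> [27, 13, 37, 16, -38] -> [-38, 13, 16, 27, 37] -> [-30, 21, 24, 35, 45]
  [14, -40, 38, -36] -> [9, -45, 33, -41] -> [9, -45, 33, -41] -> [-45, -41, 9, 33] -> [-37, -33, 17, 41]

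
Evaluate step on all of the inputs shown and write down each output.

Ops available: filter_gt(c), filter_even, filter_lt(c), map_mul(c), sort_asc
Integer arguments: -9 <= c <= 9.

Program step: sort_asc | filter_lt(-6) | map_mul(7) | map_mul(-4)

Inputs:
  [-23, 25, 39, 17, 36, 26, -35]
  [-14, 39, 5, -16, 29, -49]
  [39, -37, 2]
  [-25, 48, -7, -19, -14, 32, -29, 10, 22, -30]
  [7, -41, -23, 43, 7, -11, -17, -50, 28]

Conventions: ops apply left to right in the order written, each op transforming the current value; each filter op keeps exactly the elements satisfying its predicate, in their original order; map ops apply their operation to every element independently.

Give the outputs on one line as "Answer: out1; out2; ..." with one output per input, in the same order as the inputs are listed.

[980, 644]; [1372, 448, 392]; [1036]; [840, 812, 700, 532, 392, 196]; [1400, 1148, 644, 476, 308]

Execution, op by op:
  [-23, 25, 39, 17, 36, 26, -35] -> [-35, -23, 17, 25, 26, 36, 39] -> [-35, -23] -> [-245, -161] -> [980, 644]
  [-14, 39, 5, -16, 29, -49] -> [-49, -16, -14, 5, 29, 39] -> [-49, -16, -14] -> [-343, -112, -98] -> [1372, 448, 392]
  [39, -37, 2] -> [-37, 2, 39] -> [-37] -> [-259] -> [1036]
  [-25, 48, -7, -19, -14, 32, -29, 10, 22, -30] -> [-30, -29, -25, -19, -14, -7, 10, 22, 32, 48] -> [-30, -29, -25, -19, -14, -7] -> [-210, -203, -175, -133, -98, -49] -> [840, 812, 700, 532, 392, 196]
  [7, -41, -23, 43, 7, -11, -17, -50, 28] -> [-50, -41, -23, -17, -11, 7, 7, 28, 43] -> [-50, -41, -23, -17, -11] -> [-350, -287, -161, -119, -77] -> [1400, 1148, 644, 476, 308]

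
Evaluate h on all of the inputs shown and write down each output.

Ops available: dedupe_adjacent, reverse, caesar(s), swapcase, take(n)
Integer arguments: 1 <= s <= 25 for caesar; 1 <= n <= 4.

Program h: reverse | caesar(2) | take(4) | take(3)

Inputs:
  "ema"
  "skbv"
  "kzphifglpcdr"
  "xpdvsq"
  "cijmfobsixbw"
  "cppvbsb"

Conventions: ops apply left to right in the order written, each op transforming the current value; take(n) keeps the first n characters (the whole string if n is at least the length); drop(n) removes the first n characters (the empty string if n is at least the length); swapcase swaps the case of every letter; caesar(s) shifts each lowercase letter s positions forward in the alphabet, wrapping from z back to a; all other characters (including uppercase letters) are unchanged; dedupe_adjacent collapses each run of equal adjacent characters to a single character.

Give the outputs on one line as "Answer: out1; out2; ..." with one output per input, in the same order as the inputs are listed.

"cog"; "xdm"; "tfe"; "sux"; "ydz"; "dud"

Execution, op by op:
  "ema" -> "ame" -> "cog" -> "cog" -> "cog"
  "skbv" -> "vbks" -> "xdmu" -> "xdmu" -> "xdm"
  "kzphifglpcdr" -> "rdcplgfihpzk" -> "tfernihkjrbm" -> "tfer" -> "tfe"
  "xpdvsq" -> "qsvdpx" -> "suxfrz" -> "suxf" -> "sux"
  "cijmfobsixbw" -> "wbxisbofmjic" -> "ydzkudqholke" -> "ydzk" -> "ydz"
  "cppvbsb" -> "bsbvppc" -> "dudxrre" -> "dudx" -> "dud"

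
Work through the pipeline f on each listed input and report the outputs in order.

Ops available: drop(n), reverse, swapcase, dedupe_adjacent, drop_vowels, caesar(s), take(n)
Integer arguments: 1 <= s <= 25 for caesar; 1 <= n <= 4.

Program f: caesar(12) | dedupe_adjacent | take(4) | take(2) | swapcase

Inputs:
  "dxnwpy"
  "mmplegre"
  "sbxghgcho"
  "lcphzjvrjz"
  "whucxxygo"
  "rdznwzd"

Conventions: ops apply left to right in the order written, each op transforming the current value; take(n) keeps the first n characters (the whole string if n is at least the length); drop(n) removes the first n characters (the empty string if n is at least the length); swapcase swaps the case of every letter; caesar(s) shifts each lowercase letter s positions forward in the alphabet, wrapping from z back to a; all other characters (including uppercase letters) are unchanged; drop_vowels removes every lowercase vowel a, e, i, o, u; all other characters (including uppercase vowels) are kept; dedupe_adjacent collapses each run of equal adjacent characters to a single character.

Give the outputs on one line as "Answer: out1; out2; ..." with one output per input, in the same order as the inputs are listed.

Execution, op by op:
  "dxnwpy" -> "pjzibk" -> "pjzibk" -> "pjzi" -> "pj" -> "PJ"
  "mmplegre" -> "yybxqsdq" -> "ybxqsdq" -> "ybxq" -> "yb" -> "YB"
  "sbxghgcho" -> "enjstsota" -> "enjstsota" -> "enjs" -> "en" -> "EN"
  "lcphzjvrjz" -> "xobtlvhdvl" -> "xobtlvhdvl" -> "xobt" -> "xo" -> "XO"
  "whucxxygo" -> "itgojjksa" -> "itgojksa" -> "itgo" -> "it" -> "IT"
  "rdznwzd" -> "dplzilp" -> "dplzilp" -> "dplz" -> "dp" -> "DP"

"PJ"; "YB"; "EN"; "XO"; "IT"; "DP"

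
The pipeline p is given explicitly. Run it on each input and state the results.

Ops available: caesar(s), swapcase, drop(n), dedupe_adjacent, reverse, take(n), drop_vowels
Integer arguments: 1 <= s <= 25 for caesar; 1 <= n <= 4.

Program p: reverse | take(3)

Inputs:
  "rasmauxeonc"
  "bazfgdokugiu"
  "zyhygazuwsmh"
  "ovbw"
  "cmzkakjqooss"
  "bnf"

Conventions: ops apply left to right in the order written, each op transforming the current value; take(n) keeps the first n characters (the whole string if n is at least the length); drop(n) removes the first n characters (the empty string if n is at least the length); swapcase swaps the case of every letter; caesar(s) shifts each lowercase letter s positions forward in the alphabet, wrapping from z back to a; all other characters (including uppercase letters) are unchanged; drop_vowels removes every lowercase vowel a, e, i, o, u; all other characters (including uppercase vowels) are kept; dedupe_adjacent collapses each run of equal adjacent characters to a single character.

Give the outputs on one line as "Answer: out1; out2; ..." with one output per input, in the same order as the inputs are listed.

"cno"; "uig"; "hms"; "wbv"; "sso"; "fnb"

Execution, op by op:
  "rasmauxeonc" -> "cnoexuamsar" -> "cno"
  "bazfgdokugiu" -> "uigukodgfzab" -> "uig"
  "zyhygazuwsmh" -> "hmswuzagyhyz" -> "hms"
  "ovbw" -> "wbvo" -> "wbv"
  "cmzkakjqooss" -> "ssooqjkakzmc" -> "sso"
  "bnf" -> "fnb" -> "fnb"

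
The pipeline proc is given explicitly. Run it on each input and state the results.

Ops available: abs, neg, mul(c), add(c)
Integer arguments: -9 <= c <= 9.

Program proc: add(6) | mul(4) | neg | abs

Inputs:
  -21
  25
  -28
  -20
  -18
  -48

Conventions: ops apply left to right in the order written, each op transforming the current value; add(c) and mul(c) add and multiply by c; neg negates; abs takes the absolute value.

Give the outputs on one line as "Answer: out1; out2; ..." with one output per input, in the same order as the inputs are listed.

60; 124; 88; 56; 48; 168

Execution, op by op:
  -21 -> -15 -> -60 -> 60 -> 60
  25 -> 31 -> 124 -> -124 -> 124
  -28 -> -22 -> -88 -> 88 -> 88
  -20 -> -14 -> -56 -> 56 -> 56
  -18 -> -12 -> -48 -> 48 -> 48
  -48 -> -42 -> -168 -> 168 -> 168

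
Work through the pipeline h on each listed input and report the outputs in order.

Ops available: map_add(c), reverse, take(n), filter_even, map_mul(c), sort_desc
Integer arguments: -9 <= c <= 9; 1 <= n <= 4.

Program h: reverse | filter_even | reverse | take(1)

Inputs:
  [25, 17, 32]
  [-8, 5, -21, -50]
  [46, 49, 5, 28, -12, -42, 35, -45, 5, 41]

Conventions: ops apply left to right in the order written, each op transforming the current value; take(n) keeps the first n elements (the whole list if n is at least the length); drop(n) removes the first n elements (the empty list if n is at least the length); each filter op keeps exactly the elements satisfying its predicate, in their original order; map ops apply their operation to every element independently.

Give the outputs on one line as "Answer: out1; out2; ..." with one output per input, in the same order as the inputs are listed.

Execution, op by op:
  [25, 17, 32] -> [32, 17, 25] -> [32] -> [32] -> [32]
  [-8, 5, -21, -50] -> [-50, -21, 5, -8] -> [-50, -8] -> [-8, -50] -> [-8]
  [46, 49, 5, 28, -12, -42, 35, -45, 5, 41] -> [41, 5, -45, 35, -42, -12, 28, 5, 49, 46] -> [-42, -12, 28, 46] -> [46, 28, -12, -42] -> [46]

[32]; [-8]; [46]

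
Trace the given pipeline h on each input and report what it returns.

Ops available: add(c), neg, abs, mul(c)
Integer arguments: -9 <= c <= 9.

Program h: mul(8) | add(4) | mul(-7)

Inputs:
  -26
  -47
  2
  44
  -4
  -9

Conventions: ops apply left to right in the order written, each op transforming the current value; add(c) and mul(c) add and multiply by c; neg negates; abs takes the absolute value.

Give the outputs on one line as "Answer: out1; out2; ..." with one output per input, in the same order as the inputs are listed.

Execution, op by op:
  -26 -> -208 -> -204 -> 1428
  -47 -> -376 -> -372 -> 2604
  2 -> 16 -> 20 -> -140
  44 -> 352 -> 356 -> -2492
  -4 -> -32 -> -28 -> 196
  -9 -> -72 -> -68 -> 476

1428; 2604; -140; -2492; 196; 476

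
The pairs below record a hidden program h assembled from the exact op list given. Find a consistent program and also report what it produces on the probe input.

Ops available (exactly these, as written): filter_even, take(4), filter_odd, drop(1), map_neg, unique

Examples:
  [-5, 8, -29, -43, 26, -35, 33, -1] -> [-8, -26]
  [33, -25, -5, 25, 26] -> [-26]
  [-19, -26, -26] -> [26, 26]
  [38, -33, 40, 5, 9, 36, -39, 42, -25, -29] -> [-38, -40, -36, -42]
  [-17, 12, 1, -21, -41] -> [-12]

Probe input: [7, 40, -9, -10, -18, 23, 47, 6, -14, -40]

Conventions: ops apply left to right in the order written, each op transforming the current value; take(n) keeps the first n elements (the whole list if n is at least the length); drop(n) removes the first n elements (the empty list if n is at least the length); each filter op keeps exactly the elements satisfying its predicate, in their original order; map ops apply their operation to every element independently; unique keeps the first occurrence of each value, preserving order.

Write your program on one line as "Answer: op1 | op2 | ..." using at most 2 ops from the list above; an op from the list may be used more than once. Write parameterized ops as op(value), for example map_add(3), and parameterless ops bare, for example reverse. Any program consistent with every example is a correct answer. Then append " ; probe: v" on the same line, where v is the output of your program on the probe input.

filter_even | map_neg ; probe: [-40, 10, 18, -6, 14, 40]

Check, running the answer program on each example:
  [-5, 8, -29, -43, 26, -35, 33, -1] -> [8, 26] -> [-8, -26]
  [33, -25, -5, 25, 26] -> [26] -> [-26]
  [-19, -26, -26] -> [-26, -26] -> [26, 26]
  [38, -33, 40, 5, 9, 36, -39, 42, -25, -29] -> [38, 40, 36, 42] -> [-38, -40, -36, -42]
  [-17, 12, 1, -21, -41] -> [12] -> [-12]
  probe: [7, 40, -9, -10, -18, 23, 47, 6, -14, -40] -> [40, -10, -18, 6, -14, -40] -> [-40, 10, 18, -6, 14, 40]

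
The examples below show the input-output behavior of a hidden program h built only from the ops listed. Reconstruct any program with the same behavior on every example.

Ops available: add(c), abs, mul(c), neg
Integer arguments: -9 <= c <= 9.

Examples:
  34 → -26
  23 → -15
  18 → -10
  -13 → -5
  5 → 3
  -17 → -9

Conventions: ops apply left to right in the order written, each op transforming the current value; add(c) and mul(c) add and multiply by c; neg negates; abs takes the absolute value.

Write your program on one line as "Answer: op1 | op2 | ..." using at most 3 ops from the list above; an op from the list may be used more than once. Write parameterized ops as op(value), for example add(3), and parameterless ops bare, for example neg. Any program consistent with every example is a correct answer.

abs | neg | add(8)

Check, running the answer program on each example:
  34 -> 34 -> -34 -> -26
  23 -> 23 -> -23 -> -15
  18 -> 18 -> -18 -> -10
  -13 -> 13 -> -13 -> -5
  5 -> 5 -> -5 -> 3
  -17 -> 17 -> -17 -> -9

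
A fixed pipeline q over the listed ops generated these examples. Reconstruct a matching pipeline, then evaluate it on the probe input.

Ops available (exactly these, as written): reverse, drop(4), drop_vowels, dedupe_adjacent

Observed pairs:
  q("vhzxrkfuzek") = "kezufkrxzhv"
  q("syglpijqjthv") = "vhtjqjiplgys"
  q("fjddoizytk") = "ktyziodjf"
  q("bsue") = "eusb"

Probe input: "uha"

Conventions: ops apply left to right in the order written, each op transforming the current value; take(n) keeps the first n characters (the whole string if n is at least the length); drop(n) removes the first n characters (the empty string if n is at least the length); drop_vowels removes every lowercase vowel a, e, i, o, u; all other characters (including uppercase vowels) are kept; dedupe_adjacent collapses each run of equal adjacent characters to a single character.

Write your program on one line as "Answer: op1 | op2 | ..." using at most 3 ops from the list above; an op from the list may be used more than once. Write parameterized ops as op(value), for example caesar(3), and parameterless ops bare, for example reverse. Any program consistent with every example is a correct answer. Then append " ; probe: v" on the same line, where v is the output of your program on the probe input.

reverse | dedupe_adjacent ; probe: "ahu"

Check, running the answer program on each example:
  "vhzxrkfuzek" -> "kezufkrxzhv" -> "kezufkrxzhv"
  "syglpijqjthv" -> "vhtjqjiplgys" -> "vhtjqjiplgys"
  "fjddoizytk" -> "ktyzioddjf" -> "ktyziodjf"
  "bsue" -> "eusb" -> "eusb"
  probe: "uha" -> "ahu" -> "ahu"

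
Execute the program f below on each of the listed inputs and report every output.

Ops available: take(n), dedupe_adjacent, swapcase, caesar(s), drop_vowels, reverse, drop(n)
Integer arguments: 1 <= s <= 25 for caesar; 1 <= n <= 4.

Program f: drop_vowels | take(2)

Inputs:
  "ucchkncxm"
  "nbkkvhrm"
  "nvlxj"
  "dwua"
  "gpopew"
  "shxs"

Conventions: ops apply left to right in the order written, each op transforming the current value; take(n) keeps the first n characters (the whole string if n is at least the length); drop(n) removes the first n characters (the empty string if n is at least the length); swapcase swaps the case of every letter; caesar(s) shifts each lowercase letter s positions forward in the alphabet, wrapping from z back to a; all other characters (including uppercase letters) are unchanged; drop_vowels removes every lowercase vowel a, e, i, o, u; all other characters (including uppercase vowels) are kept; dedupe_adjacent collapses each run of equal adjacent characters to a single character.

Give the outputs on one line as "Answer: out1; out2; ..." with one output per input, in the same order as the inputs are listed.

Execution, op by op:
  "ucchkncxm" -> "cchkncxm" -> "cc"
  "nbkkvhrm" -> "nbkkvhrm" -> "nb"
  "nvlxj" -> "nvlxj" -> "nv"
  "dwua" -> "dw" -> "dw"
  "gpopew" -> "gppw" -> "gp"
  "shxs" -> "shxs" -> "sh"

"cc"; "nb"; "nv"; "dw"; "gp"; "sh"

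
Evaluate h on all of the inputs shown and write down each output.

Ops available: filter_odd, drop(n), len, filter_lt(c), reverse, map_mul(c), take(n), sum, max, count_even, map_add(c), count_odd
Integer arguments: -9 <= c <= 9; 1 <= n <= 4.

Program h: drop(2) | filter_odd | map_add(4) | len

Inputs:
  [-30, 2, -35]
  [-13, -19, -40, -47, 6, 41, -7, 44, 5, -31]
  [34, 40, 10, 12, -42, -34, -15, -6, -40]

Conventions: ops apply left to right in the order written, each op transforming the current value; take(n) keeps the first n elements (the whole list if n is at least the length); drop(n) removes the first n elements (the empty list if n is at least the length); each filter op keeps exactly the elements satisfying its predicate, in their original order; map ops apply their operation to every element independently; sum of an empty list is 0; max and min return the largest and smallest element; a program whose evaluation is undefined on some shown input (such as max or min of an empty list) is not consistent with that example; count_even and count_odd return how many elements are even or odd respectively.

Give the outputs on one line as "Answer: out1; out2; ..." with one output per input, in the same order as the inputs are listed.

Execution, op by op:
  [-30, 2, -35] -> [-35] -> [-35] -> [-31] -> 1
  [-13, -19, -40, -47, 6, 41, -7, 44, 5, -31] -> [-40, -47, 6, 41, -7, 44, 5, -31] -> [-47, 41, -7, 5, -31] -> [-43, 45, -3, 9, -27] -> 5
  [34, 40, 10, 12, -42, -34, -15, -6, -40] -> [10, 12, -42, -34, -15, -6, -40] -> [-15] -> [-11] -> 1

1; 5; 1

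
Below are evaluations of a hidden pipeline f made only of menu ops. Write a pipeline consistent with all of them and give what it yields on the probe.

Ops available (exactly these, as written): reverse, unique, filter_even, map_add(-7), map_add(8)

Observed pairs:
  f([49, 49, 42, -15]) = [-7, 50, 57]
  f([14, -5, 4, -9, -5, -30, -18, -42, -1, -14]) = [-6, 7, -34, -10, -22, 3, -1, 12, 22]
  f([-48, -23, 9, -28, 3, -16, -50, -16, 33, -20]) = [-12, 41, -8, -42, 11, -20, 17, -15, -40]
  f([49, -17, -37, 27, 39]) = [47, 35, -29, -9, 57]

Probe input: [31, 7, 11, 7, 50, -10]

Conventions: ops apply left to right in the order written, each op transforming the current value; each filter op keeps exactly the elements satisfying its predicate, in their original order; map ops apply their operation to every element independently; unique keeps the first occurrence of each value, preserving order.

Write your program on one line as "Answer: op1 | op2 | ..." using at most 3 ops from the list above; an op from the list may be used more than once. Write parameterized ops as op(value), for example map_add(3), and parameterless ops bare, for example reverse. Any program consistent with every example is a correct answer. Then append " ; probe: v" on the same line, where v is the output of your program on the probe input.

map_add(8) | reverse | unique ; probe: [-2, 58, 15, 19, 39]

Check, running the answer program on each example:
  [49, 49, 42, -15] -> [57, 57, 50, -7] -> [-7, 50, 57, 57] -> [-7, 50, 57]
  [14, -5, 4, -9, -5, -30, -18, -42, -1, -14] -> [22, 3, 12, -1, 3, -22, -10, -34, 7, -6] -> [-6, 7, -34, -10, -22, 3, -1, 12, 3, 22] -> [-6, 7, -34, -10, -22, 3, -1, 12, 22]
  [-48, -23, 9, -28, 3, -16, -50, -16, 33, -20] -> [-40, -15, 17, -20, 11, -8, -42, -8, 41, -12] -> [-12, 41, -8, -42, -8, 11, -20, 17, -15, -40] -> [-12, 41, -8, -42, 11, -20, 17, -15, -40]
  [49, -17, -37, 27, 39] -> [57, -9, -29, 35, 47] -> [47, 35, -29, -9, 57] -> [47, 35, -29, -9, 57]
  probe: [31, 7, 11, 7, 50, -10] -> [39, 15, 19, 15, 58, -2] -> [-2, 58, 15, 19, 15, 39] -> [-2, 58, 15, 19, 39]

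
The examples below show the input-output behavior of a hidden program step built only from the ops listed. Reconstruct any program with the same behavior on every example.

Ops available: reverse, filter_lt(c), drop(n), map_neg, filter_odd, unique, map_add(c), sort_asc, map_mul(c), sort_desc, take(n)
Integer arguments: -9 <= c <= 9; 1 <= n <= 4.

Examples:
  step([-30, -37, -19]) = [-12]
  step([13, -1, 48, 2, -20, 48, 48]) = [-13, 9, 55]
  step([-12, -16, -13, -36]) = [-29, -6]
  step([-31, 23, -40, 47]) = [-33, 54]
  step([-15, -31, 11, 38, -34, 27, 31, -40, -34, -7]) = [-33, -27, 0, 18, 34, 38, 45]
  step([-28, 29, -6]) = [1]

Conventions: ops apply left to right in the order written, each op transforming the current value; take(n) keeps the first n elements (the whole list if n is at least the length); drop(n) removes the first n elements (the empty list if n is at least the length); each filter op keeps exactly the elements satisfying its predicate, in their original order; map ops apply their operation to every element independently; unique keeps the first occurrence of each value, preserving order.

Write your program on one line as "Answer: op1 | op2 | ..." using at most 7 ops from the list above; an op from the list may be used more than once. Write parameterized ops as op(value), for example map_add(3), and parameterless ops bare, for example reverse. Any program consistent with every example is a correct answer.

map_neg | drop(2) | unique | map_neg | sort_asc | map_add(7)

Check, running the answer program on each example:
  [-30, -37, -19] -> [30, 37, 19] -> [19] -> [19] -> [-19] -> [-19] -> [-12]
  [13, -1, 48, 2, -20, 48, 48] -> [-13, 1, -48, -2, 20, -48, -48] -> [-48, -2, 20, -48, -48] -> [-48, -2, 20] -> [48, 2, -20] -> [-20, 2, 48] -> [-13, 9, 55]
  [-12, -16, -13, -36] -> [12, 16, 13, 36] -> [13, 36] -> [13, 36] -> [-13, -36] -> [-36, -13] -> [-29, -6]
  [-31, 23, -40, 47] -> [31, -23, 40, -47] -> [40, -47] -> [40, -47] -> [-40, 47] -> [-40, 47] -> [-33, 54]
  [-15, -31, 11, 38, -34, 27, 31, -40, -34, -7] -> [15, 31, -11, -38, 34, -27, -31, 40, 34, 7] -> [-11, -38, 34, -27, -31, 40, 34, 7] -> [-11, -38, 34, -27, -31, 40, 7] -> [11, 38, -34, 27, 31, -40, -7] -> [-40, -34, -7, 11, 27, 31, 38] -> [-33, -27, 0, 18, 34, 38, 45]
  [-28, 29, -6] -> [28, -29, 6] -> [6] -> [6] -> [-6] -> [-6] -> [1]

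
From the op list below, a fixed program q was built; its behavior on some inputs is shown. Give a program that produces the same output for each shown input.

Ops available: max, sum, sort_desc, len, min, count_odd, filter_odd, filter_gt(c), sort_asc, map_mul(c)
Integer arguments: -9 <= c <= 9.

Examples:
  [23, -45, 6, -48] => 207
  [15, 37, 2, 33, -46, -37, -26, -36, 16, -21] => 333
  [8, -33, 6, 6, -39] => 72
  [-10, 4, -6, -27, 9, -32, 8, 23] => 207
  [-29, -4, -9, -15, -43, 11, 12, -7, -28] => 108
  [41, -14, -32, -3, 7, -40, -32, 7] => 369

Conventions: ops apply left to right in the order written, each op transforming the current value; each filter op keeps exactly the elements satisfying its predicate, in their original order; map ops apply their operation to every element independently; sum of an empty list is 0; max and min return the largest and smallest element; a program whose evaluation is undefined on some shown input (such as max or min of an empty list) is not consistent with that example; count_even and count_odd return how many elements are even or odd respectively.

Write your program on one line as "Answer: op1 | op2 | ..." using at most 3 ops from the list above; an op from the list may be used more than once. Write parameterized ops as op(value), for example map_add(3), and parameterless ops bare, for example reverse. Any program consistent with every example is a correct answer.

map_mul(9) | max

Check, running the answer program on each example:
  [23, -45, 6, -48] -> [207, -405, 54, -432] -> 207
  [15, 37, 2, 33, -46, -37, -26, -36, 16, -21] -> [135, 333, 18, 297, -414, -333, -234, -324, 144, -189] -> 333
  [8, -33, 6, 6, -39] -> [72, -297, 54, 54, -351] -> 72
  [-10, 4, -6, -27, 9, -32, 8, 23] -> [-90, 36, -54, -243, 81, -288, 72, 207] -> 207
  [-29, -4, -9, -15, -43, 11, 12, -7, -28] -> [-261, -36, -81, -135, -387, 99, 108, -63, -252] -> 108
  [41, -14, -32, -3, 7, -40, -32, 7] -> [369, -126, -288, -27, 63, -360, -288, 63] -> 369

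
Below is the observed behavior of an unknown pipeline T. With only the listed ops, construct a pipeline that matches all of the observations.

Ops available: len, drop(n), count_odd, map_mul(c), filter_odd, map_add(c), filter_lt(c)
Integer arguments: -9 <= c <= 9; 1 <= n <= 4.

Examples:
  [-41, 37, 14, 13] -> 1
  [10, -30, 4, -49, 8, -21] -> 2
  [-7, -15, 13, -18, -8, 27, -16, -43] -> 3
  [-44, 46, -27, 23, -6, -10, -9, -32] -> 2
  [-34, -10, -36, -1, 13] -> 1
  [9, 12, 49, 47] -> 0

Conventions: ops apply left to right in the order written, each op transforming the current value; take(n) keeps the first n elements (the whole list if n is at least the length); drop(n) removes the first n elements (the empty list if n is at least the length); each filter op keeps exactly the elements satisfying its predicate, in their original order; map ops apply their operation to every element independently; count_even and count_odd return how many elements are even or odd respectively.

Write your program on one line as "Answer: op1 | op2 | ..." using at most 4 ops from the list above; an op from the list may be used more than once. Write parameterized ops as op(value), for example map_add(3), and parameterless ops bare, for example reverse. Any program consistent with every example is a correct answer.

filter_lt(5) | map_mul(3) | count_odd

Check, running the answer program on each example:
  [-41, 37, 14, 13] -> [-41] -> [-123] -> 1
  [10, -30, 4, -49, 8, -21] -> [-30, 4, -49, -21] -> [-90, 12, -147, -63] -> 2
  [-7, -15, 13, -18, -8, 27, -16, -43] -> [-7, -15, -18, -8, -16, -43] -> [-21, -45, -54, -24, -48, -129] -> 3
  [-44, 46, -27, 23, -6, -10, -9, -32] -> [-44, -27, -6, -10, -9, -32] -> [-132, -81, -18, -30, -27, -96] -> 2
  [-34, -10, -36, -1, 13] -> [-34, -10, -36, -1] -> [-102, -30, -108, -3] -> 1
  [9, 12, 49, 47] -> [] -> [] -> 0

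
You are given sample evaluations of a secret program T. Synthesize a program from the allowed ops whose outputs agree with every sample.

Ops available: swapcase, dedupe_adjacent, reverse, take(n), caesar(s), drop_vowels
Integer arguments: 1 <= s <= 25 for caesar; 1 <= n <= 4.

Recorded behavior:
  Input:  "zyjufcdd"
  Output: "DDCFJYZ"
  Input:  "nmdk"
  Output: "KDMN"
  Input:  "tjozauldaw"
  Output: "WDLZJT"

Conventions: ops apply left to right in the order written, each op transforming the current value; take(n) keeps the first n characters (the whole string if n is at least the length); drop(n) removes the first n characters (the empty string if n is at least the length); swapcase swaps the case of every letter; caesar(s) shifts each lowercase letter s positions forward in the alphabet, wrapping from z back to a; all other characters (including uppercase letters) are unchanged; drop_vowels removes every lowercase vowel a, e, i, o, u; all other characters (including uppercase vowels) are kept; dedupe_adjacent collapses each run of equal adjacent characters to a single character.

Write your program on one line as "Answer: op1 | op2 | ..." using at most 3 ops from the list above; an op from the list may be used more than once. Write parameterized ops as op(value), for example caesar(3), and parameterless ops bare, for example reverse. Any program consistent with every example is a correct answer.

reverse | drop_vowels | swapcase

Check, running the answer program on each example:
  "zyjufcdd" -> "ddcfujyz" -> "ddcfjyz" -> "DDCFJYZ"
  "nmdk" -> "kdmn" -> "kdmn" -> "KDMN"
  "tjozauldaw" -> "wadluazojt" -> "wdlzjt" -> "WDLZJT"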